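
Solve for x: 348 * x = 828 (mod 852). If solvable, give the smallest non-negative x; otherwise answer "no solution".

First find gcd(348, 852):
852 = 2*348 + 156
348 = 2*156 + 36
156 = 4*36 + 12
36 = 3*12 + 0
gcd = 12 and 12 | 828, so solutions exist. Divide through by 12: 29x ≡ 69 (mod 71).
Now find 29⁻¹ mod 71:
71 = 2·29 + 13
29 = 2·13 + 3
13 = 4·3 + 1
3 = 3·1 + 0
Back-substitute:
1 = 13 − 4·3
1 = −4·29 + 9·13
1 = 9·71 − 22·29
So 29·(-22) ≡ 1 (mod 71), i.e. 29⁻¹ ≡ 49.
Then x ≡ 49·69 ≡ 44 (mod 71); the smallest non-negative solution is x = 44.

44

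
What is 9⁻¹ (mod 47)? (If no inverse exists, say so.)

Run Euclid on (47, 9):
47 = 5·9 + 2
9 = 4·2 + 1
2 = 2·1 + 0
The gcd is 1. Working backward:
1 = 9 − 4·2
1 = −4·47 + 21·9
So 9·21 ≡ 1 (mod 47).

21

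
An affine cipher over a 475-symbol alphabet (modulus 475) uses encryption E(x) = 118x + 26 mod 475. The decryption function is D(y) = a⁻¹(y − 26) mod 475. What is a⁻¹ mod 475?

157

Apply the Euclidean algorithm to 475 and 118:
475 = 4*118 + 3
118 = 39*3 + 1
3 = 3*1 + 0
gcd = 1, so the inverse exists. Back-substitute:
1 = 118 − 39·3
1 = −39·475 + 157·118
So 118·157 ≡ 1 (mod 475).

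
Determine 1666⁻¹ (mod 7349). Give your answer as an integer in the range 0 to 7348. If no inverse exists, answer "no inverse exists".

869

Apply the Euclidean algorithm to 7349 and 1666:
7349 = 4*1666 + 685
1666 = 2*685 + 296
685 = 2*296 + 93
296 = 3*93 + 17
93 = 5*17 + 8
17 = 2*8 + 1
8 = 8*1 + 0
Since gcd(1666, 7349) = 1, back-substitute to write 1 as a combination:
1 = 17 − 2·8
1 = −2·93 + 11·17
1 = 11·296 − 35·93
1 = −35·685 + 81·296
1 = 81·1666 − 197·685
1 = −197·7349 + 869·1666
So 1666·869 ≡ 1 (mod 7349).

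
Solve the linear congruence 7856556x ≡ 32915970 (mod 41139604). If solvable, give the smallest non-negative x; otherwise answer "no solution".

no solution

gcd(7856556, 41139604):
41139604 = 5·7856556 + 1856824
7856556 = 4·1856824 + 429260
1856824 = 4·429260 + 139784
429260 = 3·139784 + 9908
139784 = 14·9908 + 1072
9908 = 9·1072 + 260
1072 = 4·260 + 32
260 = 8·32 + 4
32 = 8·4 + 0
gcd = 4, but 4 ∤ 32915970, so the congruence has no solution.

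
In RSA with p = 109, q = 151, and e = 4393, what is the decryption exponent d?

12457

φ(n) = (p−1)(q−1) = 108·150 = 16200.
Need d with 4393·d ≡ 1 (mod 16200). Apply the extended Euclidean algorithm:
16200 = 3×4393 + 3021
4393 = 1×3021 + 1372
3021 = 2×1372 + 277
1372 = 4×277 + 264
277 = 1×264 + 13
264 = 20×13 + 4
13 = 3×4 + 1
4 = 4×1 + 0
Back-substitute:
1 = 13 − 3·4
1 = −3·264 + 61·13
1 = 61·277 − 64·264
1 = −64·1372 + 317·277
1 = 317·3021 − 698·1372
1 = −698·4393 + 1015·3021
1 = 1015·16200 − 3743·4393
So 4393·(-3743) ≡ 1 (mod 16200), hence d ≡ -3743 ≡ 12457 (mod 16200).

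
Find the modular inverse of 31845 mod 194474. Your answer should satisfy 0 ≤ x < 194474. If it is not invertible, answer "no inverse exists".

Run Euclid on (194474, 31845):
194474 = 6·31845 + 3404
31845 = 9·3404 + 1209
3404 = 2·1209 + 986
1209 = 1·986 + 223
986 = 4·223 + 94
223 = 2·94 + 35
94 = 2·35 + 24
35 = 1·24 + 11
24 = 2·11 + 2
11 = 5·2 + 1
2 = 2·1 + 0
Since gcd(31845, 194474) = 1, back-substitute to write 1 as a combination:
1 = 11 − 5·2
1 = −5·24 + 11·11
1 = 11·35 − 16·24
1 = −16·94 + 43·35
1 = 43·223 − 102·94
1 = −102·986 + 451·223
1 = 451·1209 − 553·986
1 = −553·3404 + 1557·1209
1 = 1557·31845 − 14566·3404
1 = −14566·194474 + 88953·31845
So 31845·88953 ≡ 1 (mod 194474).

88953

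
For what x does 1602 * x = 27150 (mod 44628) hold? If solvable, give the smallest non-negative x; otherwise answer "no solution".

2747

First find gcd(1602, 44628):
44628 = 27*1602 + 1374
1602 = 1*1374 + 228
1374 = 6*228 + 6
228 = 38*6 + 0
gcd = 6 and 6 | 27150, so solutions exist. Divide through by 6: 267x ≡ 4525 (mod 7438).
Now find 267⁻¹ mod 7438:
7438 = 27*267 + 229
267 = 1*229 + 38
229 = 6*38 + 1
38 = 38*1 + 0
Back-substitute:
1 = 229 − 6·38
1 = −6·267 + 7·229
1 = 7·7438 − 195·267
So 267·(-195) ≡ 1 (mod 7438), i.e. 267⁻¹ ≡ 7243.
Then x ≡ 7243·4525 ≡ 2747 (mod 7438); the smallest non-negative solution is x = 2747.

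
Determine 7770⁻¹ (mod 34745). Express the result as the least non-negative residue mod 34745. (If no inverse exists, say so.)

Compute gcd(7770, 34745):
34745 = 4×7770 + 3665
7770 = 2×3665 + 440
3665 = 8×440 + 145
440 = 3×145 + 5
145 = 29×5 + 0
The gcd is 5, not 1, hence no inverse exists.

no inverse exists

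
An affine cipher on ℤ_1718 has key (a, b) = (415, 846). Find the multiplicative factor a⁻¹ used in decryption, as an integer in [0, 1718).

Extended Euclidean algorithm:
1718 = 4*415 + 58
415 = 7*58 + 9
58 = 6*9 + 4
9 = 2*4 + 1
4 = 4*1 + 0
gcd = 1, so the inverse exists. Back-substitute:
1 = 9 − 2·4
1 = −2·58 + 13·9
1 = 13·415 − 93·58
1 = −93·1718 + 385·415
So 415·385 ≡ 1 (mod 1718).

385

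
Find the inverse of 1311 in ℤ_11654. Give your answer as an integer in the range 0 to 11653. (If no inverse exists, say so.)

gcd(11654, 1311) by repeated division:
11654 = 8×1311 + 1166
1311 = 1×1166 + 145
1166 = 8×145 + 6
145 = 24×6 + 1
6 = 6×1 + 0
gcd = 1, so the inverse exists. Back-substitute:
1 = 145 − 24·6
1 = −24·1166 + 193·145
1 = 193·1311 − 217·1166
1 = −217·11654 + 1929·1311
So 1311·1929 ≡ 1 (mod 11654).

1929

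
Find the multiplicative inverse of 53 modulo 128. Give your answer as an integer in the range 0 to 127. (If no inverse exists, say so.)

gcd(128, 53) by repeated division:
128 = 2×53 + 22
53 = 2×22 + 9
22 = 2×9 + 4
9 = 2×4 + 1
4 = 4×1 + 0
gcd = 1, so the inverse exists. Back-substitute:
1 = 9 − 2·4
1 = −2·22 + 5·9
1 = 5·53 − 12·22
1 = −12·128 + 29·53
So 53·29 ≡ 1 (mod 128).

29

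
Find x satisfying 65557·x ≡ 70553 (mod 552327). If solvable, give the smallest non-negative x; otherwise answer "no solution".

102653

First find gcd(65557, 552327):
552327 = 8*65557 + 27871
65557 = 2*27871 + 9815
27871 = 2*9815 + 8241
9815 = 1*8241 + 1574
8241 = 5*1574 + 371
1574 = 4*371 + 90
371 = 4*90 + 11
90 = 8*11 + 2
11 = 5*2 + 1
2 = 2*1 + 0
gcd = 1, so a unique solution mod 552327 exists.
Back-substitute for the Bézout coefficients:
1 = 11 − 5·2
1 = −5·90 + 41·11
1 = 41·371 − 169·90
1 = −169·1574 + 717·371
1 = 717·8241 − 3754·1574
1 = −3754·9815 + 4471·8241
1 = 4471·27871 − 12696·9815
1 = −12696·65557 + 29863·27871
1 = 29863·552327 − 251600·65557
So 65557·(-251600) ≡ 1 (mod 552327), giving 65557⁻¹ ≡ 300727.
x ≡ 65557⁻¹·70553 ≡ 300727·70553 ≡ 102653 (mod 552327).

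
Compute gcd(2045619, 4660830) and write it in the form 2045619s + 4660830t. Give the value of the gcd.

9

Repeated division:
4660830 = 2·2045619 + 569592
2045619 = 3·569592 + 336843
569592 = 1·336843 + 232749
336843 = 1·232749 + 104094
232749 = 2·104094 + 24561
104094 = 4·24561 + 5850
24561 = 4·5850 + 1161
5850 = 5·1161 + 45
1161 = 25·45 + 36
45 = 1·36 + 9
36 = 4·9 + 0
gcd(2045619, 4660830) = 9.
Express as a combination:
9 = 45 − 36
9 = −1161 + 26·45
9 = 26·5850 − 131·1161
9 = −131·24561 + 550·5850
9 = 550·104094 − 2331·24561
9 = −2331·232749 + 5212·104094
9 = 5212·336843 − 7543·232749
9 = −7543·569592 + 12755·336843
9 = 12755·2045619 − 45808·569592
9 = −45808·4660830 + 104371·2045619
So 9 = (-45808)·4660830 + (104371)·2045619.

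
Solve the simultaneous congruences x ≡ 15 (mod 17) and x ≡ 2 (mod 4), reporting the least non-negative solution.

Write x = 15 + 17·k. Then 17·k ≡ 2 − 15 ≡ 3 (mod 4).
Need 17⁻¹ mod 4. Extended Euclid on (4, 1):
4 = 4·1 + 0
17⁻¹ ≡ 1 (mod 4), so k ≡ 1·3 ≡ 3 (mod 4).
x = 15 + 17·3 = 66.

66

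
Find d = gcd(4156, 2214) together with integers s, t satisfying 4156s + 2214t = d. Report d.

Euclidean algorithm:
4156 = 1*2214 + 1942
2214 = 1*1942 + 272
1942 = 7*272 + 38
272 = 7*38 + 6
38 = 6*6 + 2
6 = 3*2 + 0
gcd(4156, 2214) = 2.
Working backward:
2 = 38 − 6·6
2 = −6·272 + 43·38
2 = 43·1942 − 307·272
2 = −307·2214 + 350·1942
2 = 350·4156 − 657·2214
So 2 = (350)·4156 + (-657)·2214.

2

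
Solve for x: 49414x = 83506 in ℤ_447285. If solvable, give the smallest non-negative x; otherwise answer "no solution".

First find gcd(49414, 447285):
447285 = 9·49414 + 2559
49414 = 19·2559 + 793
2559 = 3·793 + 180
793 = 4·180 + 73
180 = 2·73 + 34
73 = 2·34 + 5
34 = 6·5 + 4
5 = 1·4 + 1
4 = 4·1 + 0
gcd = 1, so a unique solution mod 447285 exists.
Back-substitute for the Bézout coefficients:
1 = 5 − 4
1 = −34 + 7·5
1 = 7·73 − 15·34
1 = −15·180 + 37·73
1 = 37·793 − 163·180
1 = −163·2559 + 526·793
1 = 526·49414 − 10157·2559
1 = −10157·447285 + 91939·49414
So 49414·(91939) ≡ 1 (mod 447285), giving 49414⁻¹ ≡ 91939.
x ≡ 49414⁻¹·83506 ≡ 91939·83506 ≡ 258394 (mod 447285).

258394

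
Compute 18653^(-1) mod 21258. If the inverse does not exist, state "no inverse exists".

Extended Euclidean algorithm:
21258 = 1×18653 + 2605
18653 = 7×2605 + 418
2605 = 6×418 + 97
418 = 4×97 + 30
97 = 3×30 + 7
30 = 4×7 + 2
7 = 3×2 + 1
2 = 2×1 + 0
gcd = 1, so the inverse exists. Back-substitute:
1 = 7 − 3·2
1 = −3·30 + 13·7
1 = 13·97 − 42·30
1 = −42·418 + 181·97
1 = 181·2605 − 1128·418
1 = −1128·18653 + 8077·2605
1 = 8077·21258 − 9205·18653
Hence 18653⁻¹ ≡ -9205 ≡ 12053 (mod 21258).

12053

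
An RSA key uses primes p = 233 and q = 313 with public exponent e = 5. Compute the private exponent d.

14477

φ(n) = (p−1)(q−1) = 232·312 = 72384.
Need d with 5·d ≡ 1 (mod 72384). Apply the extended Euclidean algorithm:
72384 = 14476*5 + 4
5 = 1*4 + 1
4 = 4*1 + 0
Back-substitute:
1 = 5 − 4
1 = −72384 + 14477·5
So 5·14477 ≡ 1 (mod 72384), hence d = 14477.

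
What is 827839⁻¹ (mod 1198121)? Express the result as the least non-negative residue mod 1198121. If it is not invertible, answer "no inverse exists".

37162

Extended Euclidean algorithm:
1198121 = 1·827839 + 370282
827839 = 2·370282 + 87275
370282 = 4·87275 + 21182
87275 = 4·21182 + 2547
21182 = 8·2547 + 806
2547 = 3·806 + 129
806 = 6·129 + 32
129 = 4·32 + 1
32 = 32·1 + 0
gcd = 1, so the inverse exists. Back-substitute:
1 = 129 − 4·32
1 = −4·806 + 25·129
1 = 25·2547 − 79·806
1 = −79·21182 + 657·2547
1 = 657·87275 − 2707·21182
1 = −2707·370282 + 11485·87275
1 = 11485·827839 − 25677·370282
1 = −25677·1198121 + 37162·827839
So 827839·37162 ≡ 1 (mod 1198121).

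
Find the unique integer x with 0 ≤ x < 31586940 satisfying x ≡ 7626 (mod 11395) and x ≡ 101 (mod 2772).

Write x = 7626 + 11395·k. Then 11395·k ≡ 101 − 7626 ≡ 791 (mod 2772).
Need 11395⁻¹ mod 2772. Extended Euclid on (2772, 307):
2772 = 9·307 + 9
307 = 34·9 + 1
9 = 9·1 + 0
Back-substitute:
1 = 307 − 34·9
1 = −34·2772 + 307·307
11395⁻¹ ≡ 307 (mod 2772), so k ≡ 307·791 ≡ 1673 (mod 2772).
x = 7626 + 11395·1673 = 19071461.

19071461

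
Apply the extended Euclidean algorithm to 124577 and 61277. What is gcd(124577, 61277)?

1

Repeated division:
124577 = 2×61277 + 2023
61277 = 30×2023 + 587
2023 = 3×587 + 262
587 = 2×262 + 63
262 = 4×63 + 10
63 = 6×10 + 3
10 = 3×3 + 1
3 = 3×1 + 0
gcd(124577, 61277) = 1.
Back-substituting:
1 = 10 − 3·3
1 = −3·63 + 19·10
1 = 19·262 − 79·63
1 = −79·587 + 177·262
1 = 177·2023 − 610·587
1 = −610·61277 + 18477·2023
1 = 18477·124577 − 37564·61277
So 1 = (18477)·124577 + (-37564)·61277.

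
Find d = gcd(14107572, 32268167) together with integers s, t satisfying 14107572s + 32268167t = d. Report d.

1

Repeated division:
32268167 = 2*14107572 + 4053023
14107572 = 3*4053023 + 1948503
4053023 = 2*1948503 + 156017
1948503 = 12*156017 + 76299
156017 = 2*76299 + 3419
76299 = 22*3419 + 1081
3419 = 3*1081 + 176
1081 = 6*176 + 25
176 = 7*25 + 1
25 = 25*1 + 0
gcd(14107572, 32268167) = 1.
Back-substituting:
1 = 176 − 7·25
1 = −7·1081 + 43·176
1 = 43·3419 − 136·1081
1 = −136·76299 + 3035·3419
1 = 3035·156017 − 6206·76299
1 = −6206·1948503 + 77507·156017
1 = 77507·4053023 − 161220·1948503
1 = −161220·14107572 + 561167·4053023
1 = 561167·32268167 − 1283554·14107572
So 1 = (561167)·32268167 + (-1283554)·14107572.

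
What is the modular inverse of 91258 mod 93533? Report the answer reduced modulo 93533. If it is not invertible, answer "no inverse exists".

3988

Extended Euclidean algorithm:
93533 = 1·91258 + 2275
91258 = 40·2275 + 258
2275 = 8·258 + 211
258 = 1·211 + 47
211 = 4·47 + 23
47 = 2·23 + 1
23 = 23·1 + 0
The gcd is 1. Working backward:
1 = 47 − 2·23
1 = −2·211 + 9·47
1 = 9·258 − 11·211
1 = −11·2275 + 97·258
1 = 97·91258 − 3891·2275
1 = −3891·93533 + 3988·91258
So 91258·3988 ≡ 1 (mod 93533).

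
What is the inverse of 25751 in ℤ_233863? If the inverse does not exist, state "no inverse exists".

Apply the Euclidean algorithm to 233863 and 25751:
233863 = 9·25751 + 2104
25751 = 12·2104 + 503
2104 = 4·503 + 92
503 = 5·92 + 43
92 = 2·43 + 6
43 = 7·6 + 1
6 = 6·1 + 0
gcd = 1, so the inverse exists. Back-substitute:
1 = 43 − 7·6
1 = −7·92 + 15·43
1 = 15·503 − 82·92
1 = −82·2104 + 343·503
1 = 343·25751 − 4198·2104
1 = −4198·233863 + 38125·25751
So 25751·38125 ≡ 1 (mod 233863).

38125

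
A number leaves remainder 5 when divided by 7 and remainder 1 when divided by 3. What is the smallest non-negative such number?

19

Write x = 5 + 7·k. Then 7·k ≡ 1 − 5 ≡ 2 (mod 3).
Need 7⁻¹ mod 3. Extended Euclid on (3, 1):
3 = 3×1 + 0
7⁻¹ ≡ 1 (mod 3), so k ≡ 1·2 ≡ 2 (mod 3).
x = 5 + 7·2 = 19.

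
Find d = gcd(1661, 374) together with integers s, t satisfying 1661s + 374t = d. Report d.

11

Euclidean algorithm:
1661 = 4×374 + 165
374 = 2×165 + 44
165 = 3×44 + 33
44 = 1×33 + 11
33 = 3×11 + 0
gcd(1661, 374) = 11.
Working backward:
11 = 44 − 33
11 = −165 + 4·44
11 = 4·374 − 9·165
11 = −9·1661 + 40·374
So 11 = (-9)·1661 + (40)·374.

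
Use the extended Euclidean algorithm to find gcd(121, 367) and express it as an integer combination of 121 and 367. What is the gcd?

1

Euclidean algorithm:
367 = 3×121 + 4
121 = 30×4 + 1
4 = 4×1 + 0
gcd(121, 367) = 1.
Back-substituting:
1 = 121 − 30·4
1 = −30·367 + 91·121
So 1 = (-30)·367 + (91)·121.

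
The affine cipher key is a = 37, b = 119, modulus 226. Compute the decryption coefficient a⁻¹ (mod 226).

55

Apply the Euclidean algorithm to 226 and 37:
226 = 6·37 + 4
37 = 9·4 + 1
4 = 4·1 + 0
Since gcd(37, 226) = 1, back-substitute to write 1 as a combination:
1 = 37 − 9·4
1 = −9·226 + 55·37
So 37·55 ≡ 1 (mod 226).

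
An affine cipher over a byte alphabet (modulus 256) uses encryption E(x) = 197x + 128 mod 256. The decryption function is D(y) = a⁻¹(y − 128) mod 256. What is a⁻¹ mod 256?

13

Run Euclid on (256, 197):
256 = 1*197 + 59
197 = 3*59 + 20
59 = 2*20 + 19
20 = 1*19 + 1
19 = 19*1 + 0
The gcd is 1. Working backward:
1 = 20 − 19
1 = −59 + 3·20
1 = 3·197 − 10·59
1 = −10·256 + 13·197
So 197·13 ≡ 1 (mod 256).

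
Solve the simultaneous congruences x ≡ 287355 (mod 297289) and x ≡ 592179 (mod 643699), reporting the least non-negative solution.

127314598894

Write x = 287355 + 297289·k. Then 297289·k ≡ 592179 − 287355 ≡ 304824 (mod 643699).
Need 297289⁻¹ mod 643699. Extended Euclid on (643699, 297289):
643699 = 2·297289 + 49121
297289 = 6·49121 + 2563
49121 = 19·2563 + 424
2563 = 6·424 + 19
424 = 22·19 + 6
19 = 3·6 + 1
6 = 6·1 + 0
Back-substitute:
1 = 19 − 3·6
1 = −3·424 + 67·19
1 = 67·2563 − 405·424
1 = −405·49121 + 7762·2563
1 = 7762·297289 − 46977·49121
1 = −46977·643699 + 101716·297289
297289⁻¹ ≡ 101716 (mod 643699), so k ≡ 101716·304824 ≡ 428251 (mod 643699).
x = 287355 + 297289·428251 = 127314598894.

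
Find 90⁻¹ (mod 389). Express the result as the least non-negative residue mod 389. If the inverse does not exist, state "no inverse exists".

Apply the Euclidean algorithm to 389 and 90:
389 = 4·90 + 29
90 = 3·29 + 3
29 = 9·3 + 2
3 = 1·2 + 1
2 = 2·1 + 0
Since gcd(90, 389) = 1, back-substitute to write 1 as a combination:
1 = 3 − 2
1 = −29 + 10·3
1 = 10·90 − 31·29
1 = −31·389 + 134·90
So 90·134 ≡ 1 (mod 389).

134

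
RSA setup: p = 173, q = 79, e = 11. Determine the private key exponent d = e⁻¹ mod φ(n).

3659

φ(n) = (p−1)(q−1) = 172·78 = 13416.
Need d with 11·d ≡ 1 (mod 13416). Apply the extended Euclidean algorithm:
13416 = 1219·11 + 7
11 = 1·7 + 4
7 = 1·4 + 3
4 = 1·3 + 1
3 = 3·1 + 0
Back-substitute:
1 = 4 − 3
1 = −7 + 2·4
1 = 2·11 − 3·7
1 = −3·13416 + 3659·11
So 11·3659 ≡ 1 (mod 13416), hence d = 3659.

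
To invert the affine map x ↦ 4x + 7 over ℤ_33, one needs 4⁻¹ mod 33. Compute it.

25

Apply the Euclidean algorithm to 33 and 4:
33 = 8·4 + 1
4 = 4·1 + 0
The gcd is 1. Working backward:
1 = 33 − 8·4
Hence 4⁻¹ ≡ -8 ≡ 25 (mod 33).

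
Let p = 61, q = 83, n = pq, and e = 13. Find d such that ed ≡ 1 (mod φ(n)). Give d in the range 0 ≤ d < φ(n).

757

φ(n) = (p−1)(q−1) = 60·82 = 4920.
Need d with 13·d ≡ 1 (mod 4920). Apply the extended Euclidean algorithm:
4920 = 378×13 + 6
13 = 2×6 + 1
6 = 6×1 + 0
Back-substitute:
1 = 13 − 2·6
1 = −2·4920 + 757·13
So 13·757 ≡ 1 (mod 4920), hence d = 757.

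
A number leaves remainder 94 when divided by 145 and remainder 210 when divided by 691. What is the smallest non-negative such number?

Write x = 94 + 145·k. Then 145·k ≡ 210 − 94 ≡ 116 (mod 691).
Need 145⁻¹ mod 691. Extended Euclid on (691, 145):
691 = 4×145 + 111
145 = 1×111 + 34
111 = 3×34 + 9
34 = 3×9 + 7
9 = 1×7 + 2
7 = 3×2 + 1
2 = 2×1 + 0
Back-substitute:
1 = 7 − 3·2
1 = −3·9 + 4·7
1 = 4·34 − 15·9
1 = −15·111 + 49·34
1 = 49·145 − 64·111
1 = −64·691 + 305·145
145⁻¹ ≡ 305 (mod 691), so k ≡ 305·116 ≡ 139 (mod 691).
x = 94 + 145·139 = 20249.

20249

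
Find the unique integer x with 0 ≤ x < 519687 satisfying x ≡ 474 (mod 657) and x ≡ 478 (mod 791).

Write x = 474 + 657·k. Then 657·k ≡ 478 − 474 ≡ 4 (mod 791).
Need 657⁻¹ mod 791. Extended Euclid on (791, 657):
791 = 1*657 + 134
657 = 4*134 + 121
134 = 1*121 + 13
121 = 9*13 + 4
13 = 3*4 + 1
4 = 4*1 + 0
Back-substitute:
1 = 13 − 3·4
1 = −3·121 + 28·13
1 = 28·134 − 31·121
1 = −31·657 + 152·134
1 = 152·791 − 183·657
657⁻¹ ≡ 608 (mod 791), so k ≡ 608·4 ≡ 59 (mod 791).
x = 474 + 657·59 = 39237.

39237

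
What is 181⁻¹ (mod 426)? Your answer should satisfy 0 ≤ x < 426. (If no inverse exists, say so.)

Run Euclid on (426, 181):
426 = 2*181 + 64
181 = 2*64 + 53
64 = 1*53 + 11
53 = 4*11 + 9
11 = 1*9 + 2
9 = 4*2 + 1
2 = 2*1 + 0
gcd = 1, so the inverse exists. Back-substitute:
1 = 9 − 4·2
1 = −4·11 + 5·9
1 = 5·53 − 24·11
1 = −24·64 + 29·53
1 = 29·181 − 82·64
1 = −82·426 + 193·181
So 181·193 ≡ 1 (mod 426).

193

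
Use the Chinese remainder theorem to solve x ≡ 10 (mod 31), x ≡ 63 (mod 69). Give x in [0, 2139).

Write x = 10 + 31·k. Then 31·k ≡ 63 − 10 ≡ 53 (mod 69).
Need 31⁻¹ mod 69. Extended Euclid on (69, 31):
69 = 2*31 + 7
31 = 4*7 + 3
7 = 2*3 + 1
3 = 3*1 + 0
Back-substitute:
1 = 7 − 2·3
1 = −2·31 + 9·7
1 = 9·69 − 20·31
31⁻¹ ≡ 49 (mod 69), so k ≡ 49·53 ≡ 44 (mod 69).
x = 10 + 31·44 = 1374.

1374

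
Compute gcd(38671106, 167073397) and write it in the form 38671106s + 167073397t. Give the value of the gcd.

Apply Euclid's algorithm to 167073397 and 38671106:
167073397 = 4×38671106 + 12388973
38671106 = 3×12388973 + 1504187
12388973 = 8×1504187 + 355477
1504187 = 4×355477 + 82279
355477 = 4×82279 + 26361
82279 = 3×26361 + 3196
26361 = 8×3196 + 793
3196 = 4×793 + 24
793 = 33×24 + 1
24 = 24×1 + 0
gcd(38671106, 167073397) = 1.
Back-substituting:
1 = 793 − 33·24
1 = −33·3196 + 133·793
1 = 133·26361 − 1097·3196
1 = −1097·82279 + 3424·26361
1 = 3424·355477 − 14793·82279
1 = −14793·1504187 + 62596·355477
1 = 62596·12388973 − 515561·1504187
1 = −515561·38671106 + 1609279·12388973
1 = 1609279·167073397 − 6952677·38671106
So 1 = (1609279)·167073397 + (-6952677)·38671106.

1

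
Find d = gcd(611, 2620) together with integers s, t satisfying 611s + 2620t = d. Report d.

Apply Euclid's algorithm to 2620 and 611:
2620 = 4×611 + 176
611 = 3×176 + 83
176 = 2×83 + 10
83 = 8×10 + 3
10 = 3×3 + 1
3 = 3×1 + 0
gcd(611, 2620) = 1.
Express as a combination:
1 = 10 − 3·3
1 = −3·83 + 25·10
1 = 25·176 − 53·83
1 = −53·611 + 184·176
1 = 184·2620 − 789·611
So 1 = (184)·2620 + (-789)·611.

1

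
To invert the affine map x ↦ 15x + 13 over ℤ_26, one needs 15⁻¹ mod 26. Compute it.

Extended Euclidean algorithm:
26 = 1·15 + 11
15 = 1·11 + 4
11 = 2·4 + 3
4 = 1·3 + 1
3 = 3·1 + 0
Since gcd(15, 26) = 1, back-substitute to write 1 as a combination:
1 = 4 − 3
1 = −11 + 3·4
1 = 3·15 − 4·11
1 = −4·26 + 7·15
So 15·7 ≡ 1 (mod 26).

7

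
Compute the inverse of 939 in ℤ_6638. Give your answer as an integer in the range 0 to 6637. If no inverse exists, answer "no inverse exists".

Apply the Euclidean algorithm to 6638 and 939:
6638 = 7·939 + 65
939 = 14·65 + 29
65 = 2·29 + 7
29 = 4·7 + 1
7 = 7·1 + 0
The gcd is 1. Working backward:
1 = 29 − 4·7
1 = −4·65 + 9·29
1 = 9·939 − 130·65
1 = −130·6638 + 919·939
So 939·919 ≡ 1 (mod 6638).

919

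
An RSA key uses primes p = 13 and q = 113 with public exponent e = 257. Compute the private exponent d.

1025

φ(n) = (p−1)(q−1) = 12·112 = 1344.
Need d with 257·d ≡ 1 (mod 1344). Apply the extended Euclidean algorithm:
1344 = 5·257 + 59
257 = 4·59 + 21
59 = 2·21 + 17
21 = 1·17 + 4
17 = 4·4 + 1
4 = 4·1 + 0
Back-substitute:
1 = 17 − 4·4
1 = −4·21 + 5·17
1 = 5·59 − 14·21
1 = −14·257 + 61·59
1 = 61·1344 − 319·257
So 257·(-319) ≡ 1 (mod 1344), hence d ≡ -319 ≡ 1025 (mod 1344).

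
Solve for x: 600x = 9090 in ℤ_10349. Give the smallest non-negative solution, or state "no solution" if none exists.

6742

First find gcd(600, 10349):
10349 = 17*600 + 149
600 = 4*149 + 4
149 = 37*4 + 1
4 = 4*1 + 0
gcd = 1, so a unique solution mod 10349 exists.
Back-substitute for the Bézout coefficients:
1 = 149 − 37·4
1 = −37·600 + 149·149
1 = 149·10349 − 2570·600
So 600·(-2570) ≡ 1 (mod 10349), giving 600⁻¹ ≡ 7779.
x ≡ 600⁻¹·9090 ≡ 7779·9090 ≡ 6742 (mod 10349).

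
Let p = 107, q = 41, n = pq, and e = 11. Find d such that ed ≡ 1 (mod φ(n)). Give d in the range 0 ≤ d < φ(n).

771

φ(n) = (p−1)(q−1) = 106·40 = 4240.
Need d with 11·d ≡ 1 (mod 4240). Apply the extended Euclidean algorithm:
4240 = 385*11 + 5
11 = 2*5 + 1
5 = 5*1 + 0
Back-substitute:
1 = 11 − 2·5
1 = −2·4240 + 771·11
So 11·771 ≡ 1 (mod 4240), hence d = 771.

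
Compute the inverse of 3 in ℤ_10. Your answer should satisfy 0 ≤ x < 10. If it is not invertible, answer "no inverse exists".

7

Extended Euclidean algorithm:
10 = 3*3 + 1
3 = 3*1 + 0
gcd = 1, so the inverse exists. Back-substitute:
1 = 10 − 3·3
Thus 3·(-3) ≡ 1 (mod 10); reducing, -3 mod 10 = 7.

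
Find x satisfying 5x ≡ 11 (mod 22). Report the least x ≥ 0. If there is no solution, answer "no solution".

11

First find gcd(5, 22):
22 = 4×5 + 2
5 = 2×2 + 1
2 = 2×1 + 0
gcd = 1, so a unique solution mod 22 exists.
Back-substitute for the Bézout coefficients:
1 = 5 − 2·2
1 = −2·22 + 9·5
So 5·(9) ≡ 1 (mod 22), giving 5⁻¹ ≡ 9.
x ≡ 5⁻¹·11 ≡ 9·11 ≡ 11 (mod 22).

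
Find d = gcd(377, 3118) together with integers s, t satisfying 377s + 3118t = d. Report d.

1

Apply Euclid's algorithm to 3118 and 377:
3118 = 8·377 + 102
377 = 3·102 + 71
102 = 1·71 + 31
71 = 2·31 + 9
31 = 3·9 + 4
9 = 2·4 + 1
4 = 4·1 + 0
gcd(377, 3118) = 1.
Back-substituting:
1 = 9 − 2·4
1 = −2·31 + 7·9
1 = 7·71 − 16·31
1 = −16·102 + 23·71
1 = 23·377 − 85·102
1 = −85·3118 + 703·377
So 1 = (-85)·3118 + (703)·377.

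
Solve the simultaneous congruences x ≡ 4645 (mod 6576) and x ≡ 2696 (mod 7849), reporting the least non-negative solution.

45628933

Write x = 4645 + 6576·k. Then 6576·k ≡ 2696 − 4645 ≡ 5900 (mod 7849).
Need 6576⁻¹ mod 7849. Extended Euclid on (7849, 6576):
7849 = 1×6576 + 1273
6576 = 5×1273 + 211
1273 = 6×211 + 7
211 = 30×7 + 1
7 = 7×1 + 0
Back-substitute:
1 = 211 − 30·7
1 = −30·1273 + 181·211
1 = 181·6576 − 935·1273
1 = −935·7849 + 1116·6576
6576⁻¹ ≡ 1116 (mod 7849), so k ≡ 1116·5900 ≡ 6938 (mod 7849).
x = 4645 + 6576·6938 = 45628933.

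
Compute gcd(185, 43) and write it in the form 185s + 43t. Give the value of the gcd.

Apply Euclid's algorithm to 185 and 43:
185 = 4·43 + 13
43 = 3·13 + 4
13 = 3·4 + 1
4 = 4·1 + 0
gcd(185, 43) = 1.
Express as a combination:
1 = 13 − 3·4
1 = −3·43 + 10·13
1 = 10·185 − 43·43
So 1 = (10)·185 + (-43)·43.

1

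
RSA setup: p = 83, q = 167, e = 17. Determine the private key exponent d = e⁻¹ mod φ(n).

5605

φ(n) = (p−1)(q−1) = 82·166 = 13612.
Need d with 17·d ≡ 1 (mod 13612). Apply the extended Euclidean algorithm:
13612 = 800·17 + 12
17 = 1·12 + 5
12 = 2·5 + 2
5 = 2·2 + 1
2 = 2·1 + 0
Back-substitute:
1 = 5 − 2·2
1 = −2·12 + 5·5
1 = 5·17 − 7·12
1 = −7·13612 + 5605·17
So 17·5605 ≡ 1 (mod 13612), hence d = 5605.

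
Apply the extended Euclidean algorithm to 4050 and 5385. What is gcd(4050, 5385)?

Euclidean algorithm:
5385 = 1·4050 + 1335
4050 = 3·1335 + 45
1335 = 29·45 + 30
45 = 1·30 + 15
30 = 2·15 + 0
gcd(4050, 5385) = 15.
Working backward:
15 = 45 − 30
15 = −1335 + 30·45
15 = 30·4050 − 91·1335
15 = −91·5385 + 121·4050
So 15 = (-91)·5385 + (121)·4050.

15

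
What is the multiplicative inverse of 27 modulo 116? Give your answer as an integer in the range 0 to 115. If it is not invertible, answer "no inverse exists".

gcd(116, 27) by repeated division:
116 = 4*27 + 8
27 = 3*8 + 3
8 = 2*3 + 2
3 = 1*2 + 1
2 = 2*1 + 0
The gcd is 1. Working backward:
1 = 3 − 2
1 = −8 + 3·3
1 = 3·27 − 10·8
1 = −10·116 + 43·27
So 27·43 ≡ 1 (mod 116).

43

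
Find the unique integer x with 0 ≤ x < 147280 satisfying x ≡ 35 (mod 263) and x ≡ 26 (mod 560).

4506

Write x = 35 + 263·k. Then 263·k ≡ 26 − 35 ≡ 551 (mod 560).
Need 263⁻¹ mod 560. Extended Euclid on (560, 263):
560 = 2·263 + 34
263 = 7·34 + 25
34 = 1·25 + 9
25 = 2·9 + 7
9 = 1·7 + 2
7 = 3·2 + 1
2 = 2·1 + 0
Back-substitute:
1 = 7 − 3·2
1 = −3·9 + 4·7
1 = 4·25 − 11·9
1 = −11·34 + 15·25
1 = 15·263 − 116·34
1 = −116·560 + 247·263
263⁻¹ ≡ 247 (mod 560), so k ≡ 247·551 ≡ 17 (mod 560).
x = 35 + 263·17 = 4506.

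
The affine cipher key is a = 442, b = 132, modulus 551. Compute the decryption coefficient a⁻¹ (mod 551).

460

Apply the Euclidean algorithm to 551 and 442:
551 = 1·442 + 109
442 = 4·109 + 6
109 = 18·6 + 1
6 = 6·1 + 0
The gcd is 1. Working backward:
1 = 109 − 18·6
1 = −18·442 + 73·109
1 = 73·551 − 91·442
Hence 442⁻¹ ≡ -91 ≡ 460 (mod 551).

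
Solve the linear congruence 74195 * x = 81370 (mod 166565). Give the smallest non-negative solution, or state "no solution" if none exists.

First find gcd(74195, 166565):
166565 = 2×74195 + 18175
74195 = 4×18175 + 1495
18175 = 12×1495 + 235
1495 = 6×235 + 85
235 = 2×85 + 65
85 = 1×65 + 20
65 = 3×20 + 5
20 = 4×5 + 0
gcd = 5 and 5 | 81370, so solutions exist. Divide through by 5: 14839x ≡ 16274 (mod 33313).
Now find 14839⁻¹ mod 33313:
33313 = 2*14839 + 3635
14839 = 4*3635 + 299
3635 = 12*299 + 47
299 = 6*47 + 17
47 = 2*17 + 13
17 = 1*13 + 4
13 = 3*4 + 1
4 = 4*1 + 0
Back-substitute:
1 = 13 − 3·4
1 = −3·17 + 4·13
1 = 4·47 − 11·17
1 = −11·299 + 70·47
1 = 70·3635 − 851·299
1 = −851·14839 + 3474·3635
1 = 3474·33313 − 7799·14839
So 14839·(-7799) ≡ 1 (mod 33313), i.e. 14839⁻¹ ≡ 25514.
Then x ≡ 25514·16274 ≡ 1604 (mod 33313); the smallest non-negative solution is x = 1604.

1604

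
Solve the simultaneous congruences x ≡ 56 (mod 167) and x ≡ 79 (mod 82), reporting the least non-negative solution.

5901

Write x = 56 + 167·k. Then 167·k ≡ 79 − 56 ≡ 23 (mod 82).
Need 167⁻¹ mod 82. Extended Euclid on (82, 3):
82 = 27·3 + 1
3 = 3·1 + 0
Back-substitute:
1 = 82 − 27·3
167⁻¹ ≡ 55 (mod 82), so k ≡ 55·23 ≡ 35 (mod 82).
x = 56 + 167·35 = 5901.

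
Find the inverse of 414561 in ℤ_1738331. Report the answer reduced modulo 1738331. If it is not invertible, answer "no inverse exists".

no inverse exists

Euclidean algorithm on 1738331, 414561:
1738331 = 4×414561 + 80087
414561 = 5×80087 + 14126
80087 = 5×14126 + 9457
14126 = 1×9457 + 4669
9457 = 2×4669 + 119
4669 = 39×119 + 28
119 = 4×28 + 7
28 = 4×7 + 0
gcd(414561, 1738331) = 7 ≠ 1, so 414561 has no multiplicative inverse modulo 1738331.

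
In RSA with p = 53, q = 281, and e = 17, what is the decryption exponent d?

φ(n) = (p−1)(q−1) = 52·280 = 14560.
Need d with 17·d ≡ 1 (mod 14560). Apply the extended Euclidean algorithm:
14560 = 856*17 + 8
17 = 2*8 + 1
8 = 8*1 + 0
Back-substitute:
1 = 17 − 2·8
1 = −2·14560 + 1713·17
So 17·1713 ≡ 1 (mod 14560), hence d = 1713.

1713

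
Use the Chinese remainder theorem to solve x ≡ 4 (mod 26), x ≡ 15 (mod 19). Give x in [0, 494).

186

Write x = 4 + 26·k. Then 26·k ≡ 15 − 4 ≡ 11 (mod 19).
Need 26⁻¹ mod 19. Extended Euclid on (19, 7):
19 = 2×7 + 5
7 = 1×5 + 2
5 = 2×2 + 1
2 = 2×1 + 0
Back-substitute:
1 = 5 − 2·2
1 = −2·7 + 3·5
1 = 3·19 − 8·7
26⁻¹ ≡ 11 (mod 19), so k ≡ 11·11 ≡ 7 (mod 19).
x = 4 + 26·7 = 186.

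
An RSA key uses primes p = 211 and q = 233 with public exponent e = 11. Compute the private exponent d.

φ(n) = (p−1)(q−1) = 210·232 = 48720.
Need d with 11·d ≡ 1 (mod 48720). Apply the extended Euclidean algorithm:
48720 = 4429·11 + 1
11 = 11·1 + 0
Back-substitute:
1 = 48720 − 4429·11
So 11·(-4429) ≡ 1 (mod 48720), hence d ≡ -4429 ≡ 44291 (mod 48720).

44291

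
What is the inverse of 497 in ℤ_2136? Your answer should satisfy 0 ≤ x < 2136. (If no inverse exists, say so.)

1169

Apply the Euclidean algorithm to 2136 and 497:
2136 = 4·497 + 148
497 = 3·148 + 53
148 = 2·53 + 42
53 = 1·42 + 11
42 = 3·11 + 9
11 = 1·9 + 2
9 = 4·2 + 1
2 = 2·1 + 0
The gcd is 1. Working backward:
1 = 9 − 4·2
1 = −4·11 + 5·9
1 = 5·42 − 19·11
1 = −19·53 + 24·42
1 = 24·148 − 67·53
1 = −67·497 + 225·148
1 = 225·2136 − 967·497
Hence 497⁻¹ ≡ -967 ≡ 1169 (mod 2136).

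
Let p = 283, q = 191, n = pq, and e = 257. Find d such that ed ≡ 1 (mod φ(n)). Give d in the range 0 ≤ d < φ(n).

φ(n) = (p−1)(q−1) = 282·190 = 53580.
Need d with 257·d ≡ 1 (mod 53580). Apply the extended Euclidean algorithm:
53580 = 208·257 + 124
257 = 2·124 + 9
124 = 13·9 + 7
9 = 1·7 + 2
7 = 3·2 + 1
2 = 2·1 + 0
Back-substitute:
1 = 7 − 3·2
1 = −3·9 + 4·7
1 = 4·124 − 55·9
1 = −55·257 + 114·124
1 = 114·53580 − 23767·257
So 257·(-23767) ≡ 1 (mod 53580), hence d ≡ -23767 ≡ 29813 (mod 53580).

29813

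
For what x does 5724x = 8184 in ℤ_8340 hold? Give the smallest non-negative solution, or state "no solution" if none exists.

First find gcd(5724, 8340):
8340 = 1·5724 + 2616
5724 = 2·2616 + 492
2616 = 5·492 + 156
492 = 3·156 + 24
156 = 6·24 + 12
24 = 2·12 + 0
gcd = 12 and 12 | 8184, so solutions exist. Divide through by 12: 477x ≡ 682 (mod 695).
Now find 477⁻¹ mod 695:
695 = 1×477 + 218
477 = 2×218 + 41
218 = 5×41 + 13
41 = 3×13 + 2
13 = 6×2 + 1
2 = 2×1 + 0
Back-substitute:
1 = 13 − 6·2
1 = −6·41 + 19·13
1 = 19·218 − 101·41
1 = −101·477 + 221·218
1 = 221·695 − 322·477
So 477·(-322) ≡ 1 (mod 695), i.e. 477⁻¹ ≡ 373.
Then x ≡ 373·682 ≡ 16 (mod 695); the smallest non-negative solution is x = 16.

16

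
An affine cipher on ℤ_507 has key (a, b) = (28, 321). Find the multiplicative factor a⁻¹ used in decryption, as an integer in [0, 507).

163

Extended Euclidean algorithm:
507 = 18*28 + 3
28 = 9*3 + 1
3 = 3*1 + 0
gcd = 1, so the inverse exists. Back-substitute:
1 = 28 − 9·3
1 = −9·507 + 163·28
So 28·163 ≡ 1 (mod 507).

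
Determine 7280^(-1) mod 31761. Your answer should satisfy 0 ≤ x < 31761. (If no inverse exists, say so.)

21635

Run Euclid on (31761, 7280):
31761 = 4*7280 + 2641
7280 = 2*2641 + 1998
2641 = 1*1998 + 643
1998 = 3*643 + 69
643 = 9*69 + 22
69 = 3*22 + 3
22 = 7*3 + 1
3 = 3*1 + 0
gcd = 1, so the inverse exists. Back-substitute:
1 = 22 − 7·3
1 = −7·69 + 22·22
1 = 22·643 − 205·69
1 = −205·1998 + 637·643
1 = 637·2641 − 842·1998
1 = −842·7280 + 2321·2641
1 = 2321·31761 − 10126·7280
Thus 7280·(-10126) ≡ 1 (mod 31761); reducing, -10126 mod 31761 = 21635.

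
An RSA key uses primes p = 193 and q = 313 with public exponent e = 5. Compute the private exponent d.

φ(n) = (p−1)(q−1) = 192·312 = 59904.
Need d with 5·d ≡ 1 (mod 59904). Apply the extended Euclidean algorithm:
59904 = 11980·5 + 4
5 = 1·4 + 1
4 = 4·1 + 0
Back-substitute:
1 = 5 − 4
1 = −59904 + 11981·5
So 5·11981 ≡ 1 (mod 59904), hence d = 11981.

11981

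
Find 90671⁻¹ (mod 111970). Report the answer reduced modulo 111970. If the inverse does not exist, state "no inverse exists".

Run Euclid on (111970, 90671):
111970 = 1*90671 + 21299
90671 = 4*21299 + 5475
21299 = 3*5475 + 4874
5475 = 1*4874 + 601
4874 = 8*601 + 66
601 = 9*66 + 7
66 = 9*7 + 3
7 = 2*3 + 1
3 = 3*1 + 0
Since gcd(90671, 111970) = 1, back-substitute to write 1 as a combination:
1 = 7 − 2·3
1 = −2·66 + 19·7
1 = 19·601 − 173·66
1 = −173·4874 + 1403·601
1 = 1403·5475 − 1576·4874
1 = −1576·21299 + 6131·5475
1 = 6131·90671 − 26100·21299
1 = −26100·111970 + 32231·90671
So 90671·32231 ≡ 1 (mod 111970).

32231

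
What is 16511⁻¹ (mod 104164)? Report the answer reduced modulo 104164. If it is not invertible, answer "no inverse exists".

gcd(104164, 16511) by repeated division:
104164 = 6*16511 + 5098
16511 = 3*5098 + 1217
5098 = 4*1217 + 230
1217 = 5*230 + 67
230 = 3*67 + 29
67 = 2*29 + 9
29 = 3*9 + 2
9 = 4*2 + 1
2 = 2*1 + 0
The gcd is 1. Working backward:
1 = 9 − 4·2
1 = −4·29 + 13·9
1 = 13·67 − 30·29
1 = −30·230 + 103·67
1 = 103·1217 − 545·230
1 = −545·5098 + 2283·1217
1 = 2283·16511 − 7394·5098
1 = −7394·104164 + 46647·16511
So 16511·46647 ≡ 1 (mod 104164).

46647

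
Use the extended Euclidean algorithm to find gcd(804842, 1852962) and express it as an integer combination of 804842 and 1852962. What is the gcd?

Apply Euclid's algorithm to 1852962 and 804842:
1852962 = 2·804842 + 243278
804842 = 3·243278 + 75008
243278 = 3·75008 + 18254
75008 = 4·18254 + 1992
18254 = 9·1992 + 326
1992 = 6·326 + 36
326 = 9·36 + 2
36 = 18·2 + 0
gcd(804842, 1852962) = 2.
Express as a combination:
2 = 326 − 9·36
2 = −9·1992 + 55·326
2 = 55·18254 − 504·1992
2 = −504·75008 + 2071·18254
2 = 2071·243278 − 6717·75008
2 = −6717·804842 + 22222·243278
2 = 22222·1852962 − 51161·804842
So 2 = (22222)·1852962 + (-51161)·804842.

2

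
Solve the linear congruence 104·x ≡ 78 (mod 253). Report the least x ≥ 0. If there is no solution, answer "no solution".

64

First find gcd(104, 253):
253 = 2×104 + 45
104 = 2×45 + 14
45 = 3×14 + 3
14 = 4×3 + 2
3 = 1×2 + 1
2 = 2×1 + 0
gcd = 1, so a unique solution mod 253 exists.
Back-substitute for the Bézout coefficients:
1 = 3 − 2
1 = −14 + 5·3
1 = 5·45 − 16·14
1 = −16·104 + 37·45
1 = 37·253 − 90·104
So 104·(-90) ≡ 1 (mod 253), giving 104⁻¹ ≡ 163.
x ≡ 104⁻¹·78 ≡ 163·78 ≡ 64 (mod 253).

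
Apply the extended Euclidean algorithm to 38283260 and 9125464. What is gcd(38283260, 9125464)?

Apply Euclid's algorithm to 38283260 and 9125464:
38283260 = 4×9125464 + 1781404
9125464 = 5×1781404 + 218444
1781404 = 8×218444 + 33852
218444 = 6×33852 + 15332
33852 = 2×15332 + 3188
15332 = 4×3188 + 2580
3188 = 1×2580 + 608
2580 = 4×608 + 148
608 = 4×148 + 16
148 = 9×16 + 4
16 = 4×4 + 0
gcd(38283260, 9125464) = 4.
Working backward:
4 = 148 − 9·16
4 = −9·608 + 37·148
4 = 37·2580 − 157·608
4 = −157·3188 + 194·2580
4 = 194·15332 − 933·3188
4 = −933·33852 + 2060·15332
4 = 2060·218444 − 13293·33852
4 = −13293·1781404 + 108404·218444
4 = 108404·9125464 − 555313·1781404
4 = −555313·38283260 + 2329656·9125464
So 4 = (-555313)·38283260 + (2329656)·9125464.

4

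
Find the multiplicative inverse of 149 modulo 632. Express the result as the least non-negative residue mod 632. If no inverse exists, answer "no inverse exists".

509

Apply the Euclidean algorithm to 632 and 149:
632 = 4×149 + 36
149 = 4×36 + 5
36 = 7×5 + 1
5 = 5×1 + 0
The gcd is 1. Working backward:
1 = 36 − 7·5
1 = −7·149 + 29·36
1 = 29·632 − 123·149
So 149·(-123) ≡ 1 (mod 632), and -123 ≡ 509 (mod 632).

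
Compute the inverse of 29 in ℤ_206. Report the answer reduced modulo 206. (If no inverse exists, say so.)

Apply the Euclidean algorithm to 206 and 29:
206 = 7·29 + 3
29 = 9·3 + 2
3 = 1·2 + 1
2 = 2·1 + 0
gcd = 1, so the inverse exists. Back-substitute:
1 = 3 − 2
1 = −29 + 10·3
1 = 10·206 − 71·29
Thus 29·(-71) ≡ 1 (mod 206); reducing, -71 mod 206 = 135.

135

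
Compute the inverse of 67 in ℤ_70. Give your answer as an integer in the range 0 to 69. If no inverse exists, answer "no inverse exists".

23

Extended Euclidean algorithm:
70 = 1×67 + 3
67 = 22×3 + 1
3 = 3×1 + 0
gcd = 1, so the inverse exists. Back-substitute:
1 = 67 − 22·3
1 = −22·70 + 23·67
So 67·23 ≡ 1 (mod 70).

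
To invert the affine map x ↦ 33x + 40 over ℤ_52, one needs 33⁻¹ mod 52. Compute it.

41

gcd(52, 33) by repeated division:
52 = 1×33 + 19
33 = 1×19 + 14
19 = 1×14 + 5
14 = 2×5 + 4
5 = 1×4 + 1
4 = 4×1 + 0
gcd = 1, so the inverse exists. Back-substitute:
1 = 5 − 4
1 = −14 + 3·5
1 = 3·19 − 4·14
1 = −4·33 + 7·19
1 = 7·52 − 11·33
So 33·(-11) ≡ 1 (mod 52), and -11 ≡ 41 (mod 52).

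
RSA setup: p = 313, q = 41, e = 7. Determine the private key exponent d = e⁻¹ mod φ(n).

φ(n) = (p−1)(q−1) = 312·40 = 12480.
Need d with 7·d ≡ 1 (mod 12480). Apply the extended Euclidean algorithm:
12480 = 1782*7 + 6
7 = 1*6 + 1
6 = 6*1 + 0
Back-substitute:
1 = 7 − 6
1 = −12480 + 1783·7
So 7·1783 ≡ 1 (mod 12480), hence d = 1783.

1783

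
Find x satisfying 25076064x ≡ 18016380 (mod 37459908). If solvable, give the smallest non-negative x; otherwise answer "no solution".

First find gcd(25076064, 37459908):
37459908 = 1×25076064 + 12383844
25076064 = 2×12383844 + 308376
12383844 = 40×308376 + 48804
308376 = 6×48804 + 15552
48804 = 3×15552 + 2148
15552 = 7×2148 + 516
2148 = 4×516 + 84
516 = 6×84 + 12
84 = 7×12 + 0
gcd = 12 and 12 | 18016380, so solutions exist. Divide through by 12: 2089672x ≡ 1501365 (mod 3121659).
Now find 2089672⁻¹ mod 3121659:
3121659 = 1*2089672 + 1031987
2089672 = 2*1031987 + 25698
1031987 = 40*25698 + 4067
25698 = 6*4067 + 1296
4067 = 3*1296 + 179
1296 = 7*179 + 43
179 = 4*43 + 7
43 = 6*7 + 1
7 = 7*1 + 0
Back-substitute:
1 = 43 − 6·7
1 = −6·179 + 25·43
1 = 25·1296 − 181·179
1 = −181·4067 + 568·1296
1 = 568·25698 − 3589·4067
1 = −3589·1031987 + 144128·25698
1 = 144128·2089672 − 291845·1031987
1 = −291845·3121659 + 435973·2089672
So 2089672⁻¹ ≡ 435973 (mod 3121659).
Then x ≡ 435973·1501365 ≡ 2022366 (mod 3121659); the smallest non-negative solution is x = 2022366.

2022366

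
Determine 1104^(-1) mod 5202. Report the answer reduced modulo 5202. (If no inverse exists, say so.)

Compute gcd(1104, 5202):
5202 = 4×1104 + 786
1104 = 1×786 + 318
786 = 2×318 + 150
318 = 2×150 + 18
150 = 8×18 + 6
18 = 3×6 + 0
The gcd is 6, not 1, hence no inverse exists.

no inverse exists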